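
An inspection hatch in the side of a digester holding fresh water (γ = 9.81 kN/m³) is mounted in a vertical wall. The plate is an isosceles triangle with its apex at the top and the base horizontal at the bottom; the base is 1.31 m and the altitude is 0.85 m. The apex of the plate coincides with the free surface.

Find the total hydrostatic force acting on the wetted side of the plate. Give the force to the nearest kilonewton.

γ = 9.81 kN/m³.
With the apex up, the centroid sits 2h/3 = 2 × 0.85/3 = 0.566667 m below the apex, so the centroid depth is h_c = 0.566667 m.
A = ½ × 1.31 × 0.85 = 0.55675 m².
Resultant F = γ·h_c·A = 9.81 × 0.566667 × 0.55675 = 3.09498 kN.

F ≈ 3 kN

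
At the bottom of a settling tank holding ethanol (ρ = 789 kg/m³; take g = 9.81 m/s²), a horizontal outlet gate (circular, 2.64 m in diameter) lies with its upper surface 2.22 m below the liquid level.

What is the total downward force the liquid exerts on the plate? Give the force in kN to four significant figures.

F ≈ 94.06 kN

γ = ρg = 789 × 9.81 / 1000 = 7.74009 kN/m³.
The plate is horizontal, so pressure is uniform at p = γ·h = 7.74009 × 2.22 = 17.183 kN/m².
A = π(1.32)² = 5.47391 m².
F = p·A = 17.183 × 5.47391 = 94.0582 kN.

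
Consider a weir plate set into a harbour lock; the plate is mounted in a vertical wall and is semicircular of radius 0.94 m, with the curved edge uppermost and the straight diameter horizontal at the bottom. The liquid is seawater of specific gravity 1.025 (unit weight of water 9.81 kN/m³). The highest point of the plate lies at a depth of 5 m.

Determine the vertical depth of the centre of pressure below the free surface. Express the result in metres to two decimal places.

γ = 1.025 × 9.81 = 10.05525 kN/m³.
The centroid lies 4r/(3π) = 0.398948 m above the diameter, so r − 4r/(3π) = 0.94 − 0.398948 = 0.541052 m below the topmost point, so the centroid depth is h_c = 5 + 0.541052 = 5.54105 m.
A = πr²/2 = π × 0.94²/2 = 1.38796 m².
Resultant F = γ·h_c·A = 10.05525 × 5.54105 × 1.38796 = 77.3325 kN.
I_c = (π/8 − 8/(9π))·r⁴ = 0.109757 × 0.94⁴ = 0.0856927 m⁴.
Centre of pressure: y_p = y_c + I_c/(y_c·A) = 5.54105 + 0.0856927/(5.54105 × 1.38796) = 5.54105 + 0.0111423 = 5.55219 m along the plane.

h_p = 5.55 m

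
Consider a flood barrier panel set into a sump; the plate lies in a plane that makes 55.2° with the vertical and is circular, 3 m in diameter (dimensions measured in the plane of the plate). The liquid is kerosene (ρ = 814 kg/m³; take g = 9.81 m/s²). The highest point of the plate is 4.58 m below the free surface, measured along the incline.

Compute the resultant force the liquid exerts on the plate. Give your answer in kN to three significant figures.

F ≈ 196 kN

γ = ρg = 814 × 9.81 / 1000 = 7.98534 kN/m³.
The plate makes 55.2° with the vertical, i.e. θ = 90° − 55.2° = 34.8° to the horizontal. Measuring y along the incline from the free-surface line, vertical depth h = y·sinθ with sinθ = 0.570714.
The centroid is at the centre, 1.5 m below the top of the plate, so y_c = 4.58 + 1.5 = 6.08 m and h_c = 6.08 × 0.570714 = 3.46994 m.
A = π(1.5)² = 7.06858 m².
Resultant F = γ·h_c·A = 7.98534 × 3.46994 × 7.06858 = 195.861 kN.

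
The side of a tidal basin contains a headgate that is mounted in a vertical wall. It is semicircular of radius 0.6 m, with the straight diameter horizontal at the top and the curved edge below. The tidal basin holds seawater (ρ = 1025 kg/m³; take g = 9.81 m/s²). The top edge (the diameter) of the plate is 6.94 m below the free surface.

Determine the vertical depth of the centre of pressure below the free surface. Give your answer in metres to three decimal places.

γ = ρg = 1025 × 9.81 / 1000 = 10.05525 kN/m³.
The centroid of a semicircle lies 4r/(3π) = 0.254648 m from the diameter, here below the top edge, so the centroid depth is h_c = 6.94 + 0.254648 = 7.19465 m.
A = πr²/2 = π × 0.6²/2 = 0.565487 m².
Resultant F = γ·h_c·A = 10.05525 × 7.19465 × 0.565487 = 40.9096 kN.
I_c = (π/8 − 8/(9π))·r⁴ = 0.109757 × 0.6⁴ = 0.0142245 m⁴.
Centre of pressure: y_p = y_c + I_c/(y_c·A) = 7.19465 + 0.0142245/(7.19465 × 0.565487) = 7.19465 + 0.00349627 = 7.19815 m along the plane.

h_p = 7.198 m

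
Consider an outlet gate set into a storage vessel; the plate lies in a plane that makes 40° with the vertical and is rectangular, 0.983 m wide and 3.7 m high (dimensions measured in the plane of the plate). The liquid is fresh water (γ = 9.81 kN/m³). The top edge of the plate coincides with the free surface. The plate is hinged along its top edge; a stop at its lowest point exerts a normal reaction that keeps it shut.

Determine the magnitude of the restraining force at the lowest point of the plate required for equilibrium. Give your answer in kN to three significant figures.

γ = 9.81 kN/m³.
The plate makes 40° with the vertical, i.e. θ = 90° − 40° = 50° to the horizontal. Measuring y along the incline from the free-surface line, vertical depth h = y·sinθ with sinθ = 0.766044.
The centroid lies 3.7/2 = 1.85 m below the top edge, so y_c = 1.85 m and h_c = 1.85 × 0.766044 = 1.41718 m.
A = 0.983 × 3.7 = 3.6371 m².
Resultant F = γ·h_c·A = 9.81 × 1.41718 × 3.6371 = 50.5649 kN.
I_c = b·h³/12 = 0.983 × 3.7³/12 = 4.14932 m⁴.
Centre of pressure: y_p = y_c + I_c/(y_c·A) = 1.85 + 4.14932/(1.85 × 3.6371) = 1.85 + 0.616666 = 2.46667 m along the plane.
The resultant acts 1.85 + 0.616666 = 2.46667 m (along the plate) below the hinge at the top edge, so the moment about the hinge is M = F × 2.46667 = 50.5649 × 2.46667 = 124.727 kN·m.
A normal force at the bottom, 3.7 m from the hinge, must supply this moment: P = 124.727/3.7 = 33.71 kN.

P ≈ 33.7 kN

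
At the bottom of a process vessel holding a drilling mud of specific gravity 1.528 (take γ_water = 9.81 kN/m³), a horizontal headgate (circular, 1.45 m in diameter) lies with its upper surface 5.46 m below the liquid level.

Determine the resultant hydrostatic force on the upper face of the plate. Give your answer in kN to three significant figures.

F ≈ 135 kN

γ = 1.528 × 9.81 = 14.98968 kN/m³.
The plate is horizontal, so pressure is uniform at p = γ·h = 14.98968 × 5.46 = 81.8437 kN/m².
A = π(0.725)² = 1.6513 m².
F = p·A = 81.8437 × 1.6513 = 135.149 kN.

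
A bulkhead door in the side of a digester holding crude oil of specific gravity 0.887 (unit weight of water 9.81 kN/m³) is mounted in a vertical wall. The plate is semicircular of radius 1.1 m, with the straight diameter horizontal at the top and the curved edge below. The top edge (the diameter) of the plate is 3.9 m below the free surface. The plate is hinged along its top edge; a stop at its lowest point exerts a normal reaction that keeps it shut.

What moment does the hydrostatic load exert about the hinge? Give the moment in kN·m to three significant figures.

γ = 0.887 × 9.81 = 8.70147 kN/m³.
The centroid of a semicircle lies 4r/(3π) = 0.466854 m from the diameter, here below the top edge, so the centroid depth is h_c = 3.9 + 0.466854 = 4.36685 m.
A = πr²/2 = π × 1.1²/2 = 1.90066 m².
Resultant F = γ·h_c·A = 8.70147 × 4.36685 × 1.90066 = 72.2213 kN.
I_c = (π/8 − 8/(9π))·r⁴ = 0.109757 × 1.1⁴ = 0.160695 m⁴.
Centre of pressure: y_p = y_c + I_c/(y_c·A) = 4.36685 + 0.160695/(4.36685 × 1.90066) = 4.36685 + 0.0193611 = 4.38621 m along the plane.
The resultant acts 0.466854 + 0.0193611 = 0.486215 m (along the plate) below the hinge at the top edge, so the moment about the hinge is M = F × 0.486215 = 72.2213 × 0.486215 = 35.1151 kN·m.

M ≈ 35.1 kN·m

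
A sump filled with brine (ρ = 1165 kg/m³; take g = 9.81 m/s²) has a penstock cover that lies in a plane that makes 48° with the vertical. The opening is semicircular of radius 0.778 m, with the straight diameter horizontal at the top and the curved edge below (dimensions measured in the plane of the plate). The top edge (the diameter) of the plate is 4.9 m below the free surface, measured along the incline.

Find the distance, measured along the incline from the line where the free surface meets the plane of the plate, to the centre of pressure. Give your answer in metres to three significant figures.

y_p = 5.24 m

γ = ρg = 1165 × 9.81 / 1000 = 11.42865 kN/m³.
The plate makes 48° with the vertical, i.e. θ = 90° − 48° = 42° to the horizontal. Measuring y along the incline from the free-surface line, vertical depth h = y·sinθ with sinθ = 0.669131.
The centroid of a semicircle lies 4r/(3π) = 0.330193 m from the diameter, here below the top edge, so y_c = 4.9 + 0.330193 = 5.23019 m and h_c = 5.23019 × 0.669131 = 3.49968 m.
A = πr²/2 = π × 0.778²/2 = 0.950778 m².
Resultant F = γ·h_c·A = 11.42865 × 3.49968 × 0.950778 = 38.0279 kN.
I_c = (π/8 − 8/(9π))·r⁴ = 0.109757 × 0.778⁴ = 0.0402115 m⁴.
Centre of pressure: y_p = y_c + I_c/(y_c·A) = 5.23019 + 0.0402115/(5.23019 × 0.950778) = 5.23019 + 0.00808637 = 5.23828 m along the plane.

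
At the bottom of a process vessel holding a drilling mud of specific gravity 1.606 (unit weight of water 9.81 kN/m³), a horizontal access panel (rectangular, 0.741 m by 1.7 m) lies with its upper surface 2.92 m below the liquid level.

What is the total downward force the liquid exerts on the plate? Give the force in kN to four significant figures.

γ = 1.606 × 9.81 = 15.75486 kN/m³.
The plate is horizontal, so pressure is uniform at p = γ·h = 15.75486 × 2.92 = 46.0042 kN/m².
A = 0.741 × 1.7 = 1.2597 m².
F = p·A = 46.0042 × 1.2597 = 57.9515 kN.

F ≈ 57.95 kN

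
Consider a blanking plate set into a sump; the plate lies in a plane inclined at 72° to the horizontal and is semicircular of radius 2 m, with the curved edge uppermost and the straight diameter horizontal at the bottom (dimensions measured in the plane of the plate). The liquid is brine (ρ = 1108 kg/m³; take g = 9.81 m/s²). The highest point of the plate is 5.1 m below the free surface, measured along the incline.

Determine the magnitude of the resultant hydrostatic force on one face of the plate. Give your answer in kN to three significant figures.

F ≈ 406 kN

γ = ρg = 1108 × 9.81 / 1000 = 10.86948 kN/m³.
Let θ = 72° be the plate's angle to the horizontal; measure y along the incline from where the plane meets the free surface. Vertical depth h = y·sinθ with sinθ = 0.951057.
The centroid lies 4r/(3π) = 0.848826 m above the diameter, so r − 4r/(3π) = 2 − 0.848826 = 1.15117 m below the topmost point, so y_c = 5.1 + 1.15117 = 6.25117 m and h_c = 6.25117 × 0.951057 = 5.94522 m.
A = πr²/2 = π × 2²/2 = 6.28319 m².
Resultant F = γ·h_c·A = 10.86948 × 5.94522 × 6.28319 = 406.029 kN.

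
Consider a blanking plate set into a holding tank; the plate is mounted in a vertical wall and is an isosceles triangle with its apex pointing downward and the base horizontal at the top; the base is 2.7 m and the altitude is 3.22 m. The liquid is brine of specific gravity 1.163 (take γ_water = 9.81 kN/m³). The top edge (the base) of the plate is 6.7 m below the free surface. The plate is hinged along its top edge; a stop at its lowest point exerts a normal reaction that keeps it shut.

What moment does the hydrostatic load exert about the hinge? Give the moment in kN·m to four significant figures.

M ≈ 442.4 kN·m

γ = 1.163 × 9.81 = 11.40903 kN/m³.
With the apex down, the centroid sits h/3 = 3.22/3 = 1.07333 m below the base (the top edge), so the centroid depth is h_c = 6.7 + 1.07333 = 7.77333 m.
A = ½ × 2.7 × 3.22 = 4.347 m².
Resultant F = γ·h_c·A = 11.40903 × 7.77333 × 4.347 = 385.519 kN.
I_c = b·h³/36 = 2.7 × 3.22³/36 = 2.50397 m⁴.
Centre of pressure: y_p = y_c + I_c/(y_c·A) = 7.77333 + 2.50397/(7.77333 × 4.347) = 7.77333 + 0.0741024 = 7.84743 m along the plane.
The resultant acts 1.07333 + 0.0741024 = 1.14743 m (along the plate) below the hinge at the top edge, so the moment about the hinge is M = F × 1.14743 = 385.519 × 1.14743 = 442.356 kN·m.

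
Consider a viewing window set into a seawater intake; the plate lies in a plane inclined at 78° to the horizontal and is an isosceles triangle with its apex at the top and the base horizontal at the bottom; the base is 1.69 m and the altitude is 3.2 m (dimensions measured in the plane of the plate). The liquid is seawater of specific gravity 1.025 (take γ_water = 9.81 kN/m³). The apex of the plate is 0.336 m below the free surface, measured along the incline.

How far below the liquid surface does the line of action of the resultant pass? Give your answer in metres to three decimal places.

h_p = 2.641 m

γ = 1.025 × 9.81 = 10.05525 kN/m³.
Let θ = 78° be the plate's angle to the horizontal; measure y along the incline from where the plane meets the free surface. Vertical depth h = y·sinθ with sinθ = 0.978148.
With the apex up, the centroid sits 2h/3 = 2 × 3.2/3 = 2.13333 m below the apex, so y_c = 0.336 + 2.13333 = 2.46933 m and h_c = 2.46933 × 0.978148 = 2.41537 m.
A = ½ × 1.69 × 3.2 = 2.704 m².
Resultant F = γ·h_c·A = 10.05525 × 2.41537 × 2.704 = 65.6725 kN.
I_c = b·h³/36 = 1.69 × 3.2³/36 = 1.53828 m⁴.
Centre of pressure: y_p = y_c + I_c/(y_c·A) = 2.46933 + 1.53828/(2.46933 × 2.704) = 2.46933 + 0.230383 = 2.69971 m along the plane.
Vertically, h_p = y_p·sinθ = 2.69971 × 0.978148 = 2.64072 m.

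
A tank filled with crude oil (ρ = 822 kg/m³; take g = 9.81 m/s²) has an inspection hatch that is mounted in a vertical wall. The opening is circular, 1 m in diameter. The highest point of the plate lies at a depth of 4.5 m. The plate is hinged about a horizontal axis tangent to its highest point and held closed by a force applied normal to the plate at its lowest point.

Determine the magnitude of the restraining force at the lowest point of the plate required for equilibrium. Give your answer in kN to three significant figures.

γ = ρg = 822 × 9.81 / 1000 = 8.06382 kN/m³.
The centroid is at the centre, 0.5 m below the top of the plate, so the centroid depth is h_c = 4.5 + 0.5 = 5 m.
A = π(0.5)² = 0.785398 m².
Resultant F = γ·h_c·A = 8.06382 × 5 × 0.785398 = 31.6665 kN.
I_c = πr⁴/4 = π × 0.5⁴/4 = 0.0490874 m⁴.
Centre of pressure: y_p = y_c + I_c/(y_c·A) = 5 + 0.0490874/(5 × 0.785398) = 5 + 0.0125 = 5.0125 m along the plane.
The resultant acts 0.5 + 0.0125 = 0.5125 m (along the plate) below the hinge at the top edge, so the moment about the hinge is M = F × 0.5125 = 31.6665 × 0.5125 = 16.2291 kN·m.
A normal force at the bottom, 1 m from the hinge, must supply this moment: P = 16.2291/1 = 16.2291 kN.

P ≈ 16.2 kN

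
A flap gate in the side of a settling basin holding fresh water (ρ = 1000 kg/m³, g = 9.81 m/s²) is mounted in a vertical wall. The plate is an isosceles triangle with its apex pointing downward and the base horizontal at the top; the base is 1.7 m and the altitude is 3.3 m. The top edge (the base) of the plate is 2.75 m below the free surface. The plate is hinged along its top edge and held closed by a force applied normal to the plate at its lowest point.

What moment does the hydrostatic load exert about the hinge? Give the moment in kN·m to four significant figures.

γ = ρg = 1000 × 9.81 = 9810 N/m³ = 9.81 kN/m³.
With the apex down, the centroid sits h/3 = 3.3/3 = 1.1 m below the base (the top edge), so the centroid depth is h_c = 2.75 + 1.1 = 3.85 m.
A = ½ × 1.7 × 3.3 = 2.805 m².
Resultant F = γ·h_c·A = 9.81 × 3.85 × 2.805 = 105.941 kN.
I_c = b·h³/36 = 1.7 × 3.3³/36 = 1.69702 m⁴.
Centre of pressure: y_p = y_c + I_c/(y_c·A) = 3.85 + 1.69702/(3.85 × 2.805) = 3.85 + 0.157142 = 4.00714 m along the plane.
The resultant acts 1.1 + 0.157142 = 1.25714 m (along the plate) below the hinge at the top edge, so the moment about the hinge is M = F × 1.25714 = 105.941 × 1.25714 = 133.183 kN·m.

M ≈ 133.2 kN·m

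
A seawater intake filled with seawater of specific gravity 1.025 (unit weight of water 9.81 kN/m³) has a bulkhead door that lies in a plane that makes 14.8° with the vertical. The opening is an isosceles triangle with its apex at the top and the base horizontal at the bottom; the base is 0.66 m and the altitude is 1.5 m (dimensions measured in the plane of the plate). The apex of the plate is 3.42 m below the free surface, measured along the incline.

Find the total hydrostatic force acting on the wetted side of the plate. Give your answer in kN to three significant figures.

γ = 1.025 × 9.81 = 10.05525 kN/m³.
The plate makes 14.8° with the vertical, i.e. θ = 90° − 14.8° = 75.2° to the horizontal. Measuring y along the incline from the free-surface line, vertical depth h = y·sinθ with sinθ = 0.966823.
With the apex up, the centroid sits 2h/3 = 2 × 1.5/3 = 1 m below the apex, so y_c = 3.42 + 1 = 4.42 m and h_c = 4.42 × 0.966823 = 4.27336 m.
A = ½ × 0.66 × 1.5 = 0.495 m².
Resultant F = γ·h_c·A = 10.05525 × 4.27336 × 0.495 = 21.27 kN.

F ≈ 21.3 kN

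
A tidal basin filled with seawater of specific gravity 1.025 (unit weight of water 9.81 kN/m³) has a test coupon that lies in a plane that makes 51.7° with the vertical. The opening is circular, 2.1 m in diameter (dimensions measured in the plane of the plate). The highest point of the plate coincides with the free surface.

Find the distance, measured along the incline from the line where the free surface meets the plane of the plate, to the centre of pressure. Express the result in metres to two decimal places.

γ = 1.025 × 9.81 = 10.05525 kN/m³.
The plate makes 51.7° with the vertical, i.e. θ = 90° − 51.7° = 38.3° to the horizontal. Measuring y along the incline from the free-surface line, vertical depth h = y·sinθ with sinθ = 0.619779.
The centroid is at the centre, 1.05 m below the top of the plate, so y_c = 1.05 m and h_c = 1.05 × 0.619779 = 0.650768 m.
A = π(1.05)² = 3.46361 m².
Resultant F = γ·h_c·A = 10.05525 × 0.650768 × 3.46361 = 22.6646 kN.
I_c = πr⁴/4 = π × 1.05⁴/4 = 0.954656 m⁴.
Centre of pressure: y_p = y_c + I_c/(y_c·A) = 1.05 + 0.954656/(1.05 × 3.46361) = 1.05 + 0.2625 = 1.3125 m along the plane.

y_p = 1.31 m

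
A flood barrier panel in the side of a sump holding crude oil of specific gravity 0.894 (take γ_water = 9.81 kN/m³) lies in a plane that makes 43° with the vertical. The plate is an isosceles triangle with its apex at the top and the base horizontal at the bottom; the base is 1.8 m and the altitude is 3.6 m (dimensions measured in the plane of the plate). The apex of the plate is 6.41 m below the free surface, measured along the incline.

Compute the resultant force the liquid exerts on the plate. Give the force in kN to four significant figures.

F ≈ 183.1 kN

γ = 0.894 × 9.81 = 8.77014 kN/m³.
The plate makes 43° with the vertical, i.e. θ = 90° − 43° = 47° to the horizontal. Measuring y along the incline from the free-surface line, vertical depth h = y·sinθ with sinθ = 0.731354.
With the apex up, the centroid sits 2h/3 = 2 × 3.6/3 = 2.4 m below the apex, so y_c = 6.41 + 2.4 = 8.81 m and h_c = 8.81 × 0.731354 = 6.44323 m.
A = ½ × 1.8 × 3.6 = 3.24 m².
Resultant F = γ·h_c·A = 8.77014 × 6.44323 × 3.24 = 183.086 kN.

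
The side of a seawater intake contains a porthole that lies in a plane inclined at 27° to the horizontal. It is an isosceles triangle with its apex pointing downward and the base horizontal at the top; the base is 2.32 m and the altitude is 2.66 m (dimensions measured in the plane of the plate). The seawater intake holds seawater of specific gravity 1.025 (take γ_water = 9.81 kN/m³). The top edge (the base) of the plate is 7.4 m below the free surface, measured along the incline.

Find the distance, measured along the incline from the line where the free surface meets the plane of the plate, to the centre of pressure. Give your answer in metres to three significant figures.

γ = 1.025 × 9.81 = 10.05525 kN/m³.
Let θ = 27° be the plate's angle to the horizontal; measure y along the incline from where the plane meets the free surface. Vertical depth h = y·sinθ with sinθ = 0.453990.
With the apex down, the centroid sits h/3 = 2.66/3 = 0.886667 m below the base (the top edge), so y_c = 7.4 + 0.886667 = 8.28667 m and h_c = 8.28667 × 0.453990 = 3.76207 m.
A = ½ × 2.32 × 2.66 = 3.0856 m².
Resultant F = γ·h_c·A = 10.05525 × 3.76207 × 3.0856 = 116.724 kN.
I_c = b·h³/36 = 2.32 × 2.66³/36 = 1.21292 m⁴.
Centre of pressure: y_p = y_c + I_c/(y_c·A) = 8.28667 + 1.21292/(8.28667 × 3.0856) = 8.28667 + 0.0474365 = 8.33411 m along the plane.

y_p = 8.33 m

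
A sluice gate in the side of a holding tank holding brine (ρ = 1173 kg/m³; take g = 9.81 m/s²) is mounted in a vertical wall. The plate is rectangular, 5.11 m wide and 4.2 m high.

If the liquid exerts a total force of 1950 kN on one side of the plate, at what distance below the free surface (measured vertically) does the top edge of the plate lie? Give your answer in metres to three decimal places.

d_top ≈ 5.796 m

γ = ρg = 1173 × 9.81 / 1000 = 11.50713 kN/m³.
A = 5.11 × 4.2 = 21.462 m².
From F = γ·h_c·A, the centroid depth is h_c = 1950/(11.50713 × 21.462) = 7.89582 m.
The centroid lies 4.2/2 = 2.1 m below the top edge, so the top edge sits at h_top = 7.89582 − 2.1 = 5.79582 m below the surface.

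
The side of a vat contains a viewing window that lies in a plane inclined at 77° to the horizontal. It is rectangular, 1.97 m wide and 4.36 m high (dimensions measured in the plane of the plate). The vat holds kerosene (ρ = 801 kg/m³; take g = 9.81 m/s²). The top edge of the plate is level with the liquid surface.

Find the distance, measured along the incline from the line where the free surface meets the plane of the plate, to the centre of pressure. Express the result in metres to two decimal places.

y_p = 2.91 m

γ = ρg = 801 × 9.81 / 1000 = 7.85781 kN/m³.
Let θ = 77° be the plate's angle to the horizontal; measure y along the incline from where the plane meets the free surface. Vertical depth h = y·sinθ with sinθ = 0.974370.
The centroid lies 4.36/2 = 2.18 m below the top edge, so y_c = 2.18 m and h_c = 2.18 × 0.974370 = 2.12413 m.
A = 1.97 × 4.36 = 8.5892 m².
Resultant F = γ·h_c·A = 7.85781 × 2.12413 × 8.5892 = 143.362 kN.
I_c = b·h³/12 = 1.97 × 4.36³/12 = 13.6064 m⁴.
Centre of pressure: y_p = y_c + I_c/(y_c·A) = 2.18 + 13.6064/(2.18 × 8.5892) = 2.18 + 0.726665 = 2.90667 m along the plane.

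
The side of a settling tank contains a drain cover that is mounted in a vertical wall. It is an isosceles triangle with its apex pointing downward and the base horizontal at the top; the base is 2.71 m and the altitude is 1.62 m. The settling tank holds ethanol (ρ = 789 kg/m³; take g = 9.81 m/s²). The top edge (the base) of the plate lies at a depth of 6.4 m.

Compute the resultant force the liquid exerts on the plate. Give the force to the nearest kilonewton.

γ = ρg = 789 × 9.81 / 1000 = 7.74009 kN/m³.
With the apex down, the centroid sits h/3 = 1.62/3 = 0.54 m below the base (the top edge), so the centroid depth is h_c = 6.4 + 0.54 = 6.94 m.
A = ½ × 2.71 × 1.62 = 2.1951 m².
Resultant F = γ·h_c·A = 7.74009 × 6.94 × 2.1951 = 117.912 kN.

F ≈ 118 kN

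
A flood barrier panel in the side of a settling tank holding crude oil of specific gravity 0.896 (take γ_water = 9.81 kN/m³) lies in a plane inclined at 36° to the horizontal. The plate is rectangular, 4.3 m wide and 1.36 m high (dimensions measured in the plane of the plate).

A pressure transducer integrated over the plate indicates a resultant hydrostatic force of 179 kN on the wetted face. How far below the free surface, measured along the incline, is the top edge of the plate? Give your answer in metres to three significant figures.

γ = 0.896 × 9.81 = 8.78976 kN/m³.
A = 4.3 × 1.36 = 5.848 m².
From F = γ·h_c·A, the centroid depth is h_c = 179/(8.78976 × 5.848) = 3.48232 m.
Let θ = 36° be the plate's angle to the horizontal; measure y along the incline from where the plane meets the free surface. Vertical depth h = y·sinθ with sinθ = 0.587785.
Along the incline, y_c = h_c/sinθ = 3.48232/0.587785 = 5.92448 m.
The centroid lies 1.36/2 = 0.68 m below the top edge, so the top edge sits at y_top = 5.92448 − 0.68 = 5.24448 m along the incline.

y_top ≈ 5.24 m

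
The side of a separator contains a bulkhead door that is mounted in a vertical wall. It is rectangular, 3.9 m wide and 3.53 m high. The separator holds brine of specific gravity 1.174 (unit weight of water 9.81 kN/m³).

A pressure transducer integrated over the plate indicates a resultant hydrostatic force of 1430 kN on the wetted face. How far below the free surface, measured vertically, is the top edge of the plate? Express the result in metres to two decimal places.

d_top ≈ 7.25 m

γ = 1.174 × 9.81 = 11.51694 kN/m³.
A = 3.9 × 3.53 = 13.767 m².
From F = γ·h_c·A, the centroid depth is h_c = 1430/(11.51694 × 13.767) = 9.01903 m.
The centroid lies 3.53/2 = 1.765 m below the top edge, so the top edge sits at h_top = 9.01903 − 1.765 = 7.25403 m below the surface.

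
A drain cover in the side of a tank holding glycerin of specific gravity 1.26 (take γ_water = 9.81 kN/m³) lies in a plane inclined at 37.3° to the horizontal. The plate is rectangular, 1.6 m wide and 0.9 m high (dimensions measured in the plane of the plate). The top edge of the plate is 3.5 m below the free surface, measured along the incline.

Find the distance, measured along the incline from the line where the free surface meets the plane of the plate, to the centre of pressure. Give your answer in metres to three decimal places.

γ = 1.26 × 9.81 = 12.3606 kN/m³.
Let θ = 37.3° be the plate's angle to the horizontal; measure y along the incline from where the plane meets the free surface. Vertical depth h = y·sinθ with sinθ = 0.605988.
The centroid lies 0.9/2 = 0.45 m below the top edge, so y_c = 3.5 + 0.45 = 3.95 m and h_c = 3.95 × 0.605988 = 2.39365 m.
A = 1.6 × 0.9 = 1.44 m².
Resultant F = γ·h_c·A = 12.3606 × 2.39365 × 1.44 = 42.6052 kN.
I_c = b·h³/12 = 1.6 × 0.9³/12 = 0.0972 m⁴.
Centre of pressure: y_p = y_c + I_c/(y_c·A) = 3.95 + 0.0972/(3.95 × 1.44) = 3.95 + 0.0170886 = 3.96709 m along the plane.

y_p = 3.967 m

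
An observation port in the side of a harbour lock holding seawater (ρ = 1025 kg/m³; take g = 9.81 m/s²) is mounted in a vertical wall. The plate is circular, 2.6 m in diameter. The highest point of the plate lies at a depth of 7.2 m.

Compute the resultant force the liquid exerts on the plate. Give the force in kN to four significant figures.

γ = ρg = 1025 × 9.81 / 1000 = 10.05525 kN/m³.
The centroid is at the centre, 1.3 m below the top of the plate, so the centroid depth is h_c = 7.2 + 1.3 = 8.5 m.
A = π(1.3)² = 5.30929 m².
Resultant F = γ·h_c·A = 10.05525 × 8.5 × 5.30929 = 453.783 kN.

F ≈ 453.8 kN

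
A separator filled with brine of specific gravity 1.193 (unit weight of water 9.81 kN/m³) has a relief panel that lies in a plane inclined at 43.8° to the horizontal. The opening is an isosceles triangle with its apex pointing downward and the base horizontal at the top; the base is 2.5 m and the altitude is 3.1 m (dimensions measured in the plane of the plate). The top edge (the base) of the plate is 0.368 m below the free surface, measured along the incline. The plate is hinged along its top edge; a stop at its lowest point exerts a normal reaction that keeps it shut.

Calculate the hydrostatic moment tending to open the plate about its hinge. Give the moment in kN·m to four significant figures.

γ = 1.193 × 9.81 = 11.70333 kN/m³.
Let θ = 43.8° be the plate's angle to the horizontal; measure y along the incline from where the plane meets the free surface. Vertical depth h = y·sinθ with sinθ = 0.692143.
With the apex down, the centroid sits h/3 = 3.1/3 = 1.03333 m below the base (the top edge), so y_c = 0.368 + 1.03333 = 1.40133 m and h_c = 1.40133 × 0.692143 = 0.969921 m.
A = ½ × 2.5 × 3.1 = 3.875 m².
Resultant F = γ·h_c·A = 11.70333 × 0.969921 × 3.875 = 43.9863 kN.
I_c = b·h³/36 = 2.5 × 3.1³/36 = 2.06882 m⁴.
Centre of pressure: y_p = y_c + I_c/(y_c·A) = 1.40133 + 2.06882/(1.40133 × 3.875) = 1.40133 + 0.380987 = 1.78232 m along the plane.
The resultant acts 1.03333 + 0.380987 = 1.41432 m (along the plate) below the hinge at the top edge, so the moment about the hinge is M = F × 1.41432 = 43.9863 × 1.41432 = 62.2107 kN·m.

M ≈ 62.21 kN·m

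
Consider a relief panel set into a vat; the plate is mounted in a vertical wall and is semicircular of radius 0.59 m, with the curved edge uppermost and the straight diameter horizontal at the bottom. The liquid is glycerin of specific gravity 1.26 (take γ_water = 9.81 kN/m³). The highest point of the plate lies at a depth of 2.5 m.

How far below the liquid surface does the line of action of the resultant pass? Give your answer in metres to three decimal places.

γ = 1.26 × 9.81 = 12.3606 kN/m³.
The centroid lies 4r/(3π) = 0.250404 m above the diameter, so r − 4r/(3π) = 0.59 − 0.250404 = 0.339596 m below the topmost point, so the centroid depth is h_c = 2.5 + 0.339596 = 2.8396 m.
A = πr²/2 = π × 0.59²/2 = 0.546794 m².
Resultant F = γ·h_c·A = 12.3606 × 2.8396 × 0.546794 = 19.192 kN.
I_c = (π/8 − 8/(9π))·r⁴ = 0.109757 × 0.59⁴ = 0.0132997 m⁴.
Centre of pressure: y_p = y_c + I_c/(y_c·A) = 2.8396 + 0.0132997/(2.8396 × 0.546794) = 2.8396 + 0.00856566 = 2.84817 m along the plane.

h_p = 2.848 m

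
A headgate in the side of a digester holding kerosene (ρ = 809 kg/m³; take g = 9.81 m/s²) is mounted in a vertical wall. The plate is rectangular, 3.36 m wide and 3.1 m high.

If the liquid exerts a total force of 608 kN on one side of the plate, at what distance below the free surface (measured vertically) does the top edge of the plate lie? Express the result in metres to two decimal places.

γ = ρg = 809 × 9.81 / 1000 = 7.93629 kN/m³.
A = 3.36 × 3.1 = 10.416 m².
From F = γ·h_c·A, the centroid depth is h_c = 608/(7.93629 × 10.416) = 7.35504 m.
The centroid lies 3.1/2 = 1.55 m below the top edge, so the top edge sits at h_top = 7.35504 − 1.55 = 5.80504 m below the surface.

d_top ≈ 5.81 m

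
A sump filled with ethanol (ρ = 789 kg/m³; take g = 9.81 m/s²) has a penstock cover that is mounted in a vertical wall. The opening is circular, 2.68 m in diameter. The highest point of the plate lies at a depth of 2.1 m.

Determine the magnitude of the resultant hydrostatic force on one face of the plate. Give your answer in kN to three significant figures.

γ = ρg = 789 × 9.81 / 1000 = 7.74009 kN/m³.
The centroid is at the centre, 1.34 m below the top of the plate, so the centroid depth is h_c = 2.1 + 1.34 = 3.44 m.
A = π(1.34)² = 5.64104 m².
Resultant F = γ·h_c·A = 7.74009 × 3.44 × 5.64104 = 150.198 kN.

F ≈ 150 kN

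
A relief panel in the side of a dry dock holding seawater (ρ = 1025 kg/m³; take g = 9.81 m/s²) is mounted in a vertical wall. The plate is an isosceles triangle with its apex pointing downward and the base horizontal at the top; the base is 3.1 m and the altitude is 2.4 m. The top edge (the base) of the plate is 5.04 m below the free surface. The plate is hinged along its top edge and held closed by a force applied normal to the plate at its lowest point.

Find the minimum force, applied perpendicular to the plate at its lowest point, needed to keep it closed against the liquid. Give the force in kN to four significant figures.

P ≈ 77.80 kN

γ = ρg = 1025 × 9.81 / 1000 = 10.05525 kN/m³.
With the apex down, the centroid sits h/3 = 2.4/3 = 0.8 m below the base (the top edge), so the centroid depth is h_c = 5.04 + 0.8 = 5.84 m.
A = ½ × 3.1 × 2.4 = 3.72 m².
Resultant F = γ·h_c·A = 10.05525 × 5.84 × 3.72 = 218.448 kN.
I_c = b·h³/36 = 3.1 × 2.4³/36 = 1.1904 m⁴.
Centre of pressure: y_p = y_c + I_c/(y_c·A) = 5.84 + 1.1904/(5.84 × 3.72) = 5.84 + 0.0547945 = 5.89479 m along the plane.
The resultant acts 0.8 + 0.0547945 = 0.854795 m (along the plate) below the hinge at the top edge, so the moment about the hinge is M = F × 0.854795 = 218.448 × 0.854795 = 186.728 kN·m.
A normal force at the bottom, 2.4 m from the hinge, must supply this moment: P = 186.728/2.4 = 77.8033 kN.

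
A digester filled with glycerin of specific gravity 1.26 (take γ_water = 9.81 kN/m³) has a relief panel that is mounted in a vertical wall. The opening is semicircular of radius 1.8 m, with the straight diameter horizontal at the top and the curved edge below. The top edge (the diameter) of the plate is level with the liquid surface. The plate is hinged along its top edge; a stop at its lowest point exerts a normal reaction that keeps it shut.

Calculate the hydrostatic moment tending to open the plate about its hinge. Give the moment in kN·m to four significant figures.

γ = 1.26 × 9.81 = 12.3606 kN/m³.
The centroid of a semicircle lies 4r/(3π) = 0.763944 m from the diameter, here below the top edge, so the centroid depth is h_c = 0.763944 m.
A = πr²/2 = π × 1.8²/2 = 5.08938 m².
Resultant F = γ·h_c·A = 12.3606 × 0.763944 × 5.08938 = 48.058 kN.
I_c = (π/8 − 8/(9π))·r⁴ = 0.109757 × 1.8⁴ = 1.15219 m⁴.
Centre of pressure: y_p = y_c + I_c/(y_c·A) = 0.763944 + 1.15219/(0.763944 × 5.08938) = 0.763944 + 0.296345 = 1.06029 m along the plane.
The resultant acts 0.763944 + 0.296345 = 1.06029 m (along the plate) below the hinge at the top edge, so the moment about the hinge is M = F × 1.06029 = 48.058 × 1.06029 = 50.9554 kN·m.

M ≈ 50.96 kN·m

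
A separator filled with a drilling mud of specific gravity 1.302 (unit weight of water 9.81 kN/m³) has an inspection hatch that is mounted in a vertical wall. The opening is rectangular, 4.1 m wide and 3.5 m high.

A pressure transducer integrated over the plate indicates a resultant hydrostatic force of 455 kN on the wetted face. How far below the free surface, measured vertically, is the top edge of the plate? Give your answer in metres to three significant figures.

d_top ≈ 0.732 m

γ = 1.302 × 9.81 = 12.77262 kN/m³.
A = 4.1 × 3.5 = 14.35 m².
From F = γ·h_c·A, the centroid depth is h_c = 455/(12.77262 × 14.35) = 2.48244 m.
The centroid lies 3.5/2 = 1.75 m below the top edge, so the top edge sits at h_top = 2.48244 − 1.75 = 0.73244 m below the surface.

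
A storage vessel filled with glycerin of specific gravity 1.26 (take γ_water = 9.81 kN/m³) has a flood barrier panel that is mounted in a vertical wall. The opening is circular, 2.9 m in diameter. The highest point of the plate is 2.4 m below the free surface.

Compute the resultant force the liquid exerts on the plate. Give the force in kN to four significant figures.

γ = 1.26 × 9.81 = 12.3606 kN/m³.
The centroid is at the centre, 1.45 m below the top of the plate, so the centroid depth is h_c = 2.4 + 1.45 = 3.85 m.
A = π(1.45)² = 6.6052 m².
Resultant F = γ·h_c·A = 12.3606 × 3.85 × 6.6052 = 314.33 kN.

F ≈ 314.3 kN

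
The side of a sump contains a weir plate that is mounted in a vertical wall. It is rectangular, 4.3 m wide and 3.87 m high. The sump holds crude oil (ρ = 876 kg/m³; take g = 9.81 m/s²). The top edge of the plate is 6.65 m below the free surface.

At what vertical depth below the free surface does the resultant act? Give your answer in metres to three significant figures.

γ = ρg = 876 × 9.81 / 1000 = 8.59356 kN/m³.
The centroid lies 3.87/2 = 1.935 m below the top edge, so the centroid depth is h_c = 6.65 + 1.935 = 8.585 m.
A = 4.3 × 3.87 = 16.641 m².
Resultant F = γ·h_c·A = 8.59356 × 8.585 × 16.641 = 1227.7 kN.
I_c = b·h³/12 = 4.3 × 3.87³/12 = 20.7692 m⁴.
Centre of pressure: y_p = y_c + I_c/(y_c·A) = 8.585 + 20.7692/(8.585 × 16.641) = 8.585 + 0.145378 = 8.73038 m along the plane.

h_p = 8.73 m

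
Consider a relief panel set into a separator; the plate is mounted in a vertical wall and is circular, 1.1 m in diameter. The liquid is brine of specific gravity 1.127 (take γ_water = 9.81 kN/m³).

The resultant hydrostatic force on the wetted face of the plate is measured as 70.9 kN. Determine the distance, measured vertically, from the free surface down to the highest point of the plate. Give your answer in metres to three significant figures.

γ = 1.127 × 9.81 = 11.05587 kN/m³.
A = π(0.55)² = 0.950332 m².
From F = γ·h_c·A, the centroid depth is h_c = 70.9/(11.05587 × 0.950332) = 6.74804 m.
The centroid is at the centre, 0.55 m below the top of the plate, so the highest point sits at h_top = 6.74804 − 0.55 = 6.19804 m below the surface.

d_top ≈ 6.20 m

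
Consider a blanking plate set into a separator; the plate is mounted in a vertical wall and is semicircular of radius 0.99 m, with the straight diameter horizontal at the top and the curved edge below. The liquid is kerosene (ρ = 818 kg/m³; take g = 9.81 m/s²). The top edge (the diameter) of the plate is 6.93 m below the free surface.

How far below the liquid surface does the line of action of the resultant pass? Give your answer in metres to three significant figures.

h_p = 7.36 m

γ = ρg = 818 × 9.81 / 1000 = 8.02458 kN/m³.
The centroid of a semicircle lies 4r/(3π) = 0.420169 m from the diameter, here below the top edge, so the centroid depth is h_c = 6.93 + 0.420169 = 7.35017 m.
A = πr²/2 = π × 0.99²/2 = 1.53954 m².
Resultant F = γ·h_c·A = 8.02458 × 7.35017 × 1.53954 = 90.8052 kN.
I_c = (π/8 − 8/(9π))·r⁴ = 0.109757 × 0.99⁴ = 0.105432 m⁴.
Centre of pressure: y_p = y_c + I_c/(y_c·A) = 7.35017 + 0.105432/(7.35017 × 1.53954) = 7.35017 + 0.00931717 = 7.35949 m along the plane.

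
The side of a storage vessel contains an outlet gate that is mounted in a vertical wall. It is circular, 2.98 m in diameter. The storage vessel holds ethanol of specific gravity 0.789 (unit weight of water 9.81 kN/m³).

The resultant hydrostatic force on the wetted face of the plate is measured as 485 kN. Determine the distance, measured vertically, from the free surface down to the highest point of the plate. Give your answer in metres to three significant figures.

d_top ≈ 7.49 m

γ = 0.789 × 9.81 = 7.74009 kN/m³.
A = π(1.49)² = 6.97465 m².
From F = γ·h_c·A, the centroid depth is h_c = 485/(7.74009 × 6.97465) = 8.98407 m.
The centroid is at the centre, 1.49 m below the top of the plate, so the highest point sits at h_top = 8.98407 − 1.49 = 7.49407 m below the surface.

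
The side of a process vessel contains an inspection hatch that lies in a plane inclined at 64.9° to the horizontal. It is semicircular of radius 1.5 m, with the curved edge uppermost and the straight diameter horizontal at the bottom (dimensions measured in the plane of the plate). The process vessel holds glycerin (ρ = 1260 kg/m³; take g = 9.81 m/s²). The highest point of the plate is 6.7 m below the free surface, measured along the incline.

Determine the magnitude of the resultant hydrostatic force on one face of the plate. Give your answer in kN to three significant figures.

F ≈ 299 kN

γ = ρg = 1260 × 9.81 / 1000 = 12.3606 kN/m³.
Let θ = 64.9° be the plate's angle to the horizontal; measure y along the incline from where the plane meets the free surface. Vertical depth h = y·sinθ with sinθ = 0.905569.
The centroid lies 4r/(3π) = 0.63662 m above the diameter, so r − 4r/(3π) = 1.5 − 0.63662 = 0.86338 m below the topmost point, so y_c = 6.7 + 0.86338 = 7.56338 m and h_c = 7.56338 × 0.905569 = 6.84916 m.
A = πr²/2 = π × 1.5²/2 = 3.53429 m².
Resultant F = γ·h_c·A = 12.3606 × 6.84916 × 3.53429 = 299.212 kN.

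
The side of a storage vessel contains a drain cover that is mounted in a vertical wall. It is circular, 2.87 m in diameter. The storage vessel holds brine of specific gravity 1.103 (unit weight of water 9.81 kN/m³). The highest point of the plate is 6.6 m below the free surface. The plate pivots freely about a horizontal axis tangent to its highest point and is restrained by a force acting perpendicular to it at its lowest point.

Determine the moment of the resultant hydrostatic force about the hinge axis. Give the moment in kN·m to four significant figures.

γ = 1.103 × 9.81 = 10.82043 kN/m³.
The centroid is at the centre, 1.435 m below the top of the plate, so the centroid depth is h_c = 6.6 + 1.435 = 8.035 m.
A = π(1.435)² = 6.46925 m².
Resultant F = γ·h_c·A = 10.82043 × 8.035 × 6.46925 = 562.451 kN.
I_c = πr⁴/4 = π × 1.435⁴/4 = 3.33041 m⁴.
Centre of pressure: y_p = y_c + I_c/(y_c·A) = 8.035 + 3.33041/(8.035 × 6.46925) = 8.035 + 0.0640705 = 8.09907 m along the plane.
The resultant acts 1.435 + 0.0640705 = 1.49907 m (along the plate) below the hinge at the top edge, so the moment about the hinge is M = F × 1.49907 = 562.451 × 1.49907 = 843.153 kN·m.

M ≈ 843.2 kN·m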